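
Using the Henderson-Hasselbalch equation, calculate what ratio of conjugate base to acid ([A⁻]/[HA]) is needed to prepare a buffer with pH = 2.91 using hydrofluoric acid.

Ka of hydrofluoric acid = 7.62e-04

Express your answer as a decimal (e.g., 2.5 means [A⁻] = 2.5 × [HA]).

pKa = -log(7.62e-04) = 3.1180. pH = pKa + log([A⁻]/[HA]), so log([A⁻]/[HA]) = pH − pKa = 2.91 − 3.1180 = -0.2080. [A⁻]/[HA] = 10^(-0.2080) = 0.619

[A⁻]/[HA] = 0.619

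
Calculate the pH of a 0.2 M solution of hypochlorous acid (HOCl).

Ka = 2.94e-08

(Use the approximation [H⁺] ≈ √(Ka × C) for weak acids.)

[H⁺] = √(Ka × C) = √(2.94e-08 × 0.2) = 7.6681e-05. pH = -log(7.6681e-05)

pH = 4.12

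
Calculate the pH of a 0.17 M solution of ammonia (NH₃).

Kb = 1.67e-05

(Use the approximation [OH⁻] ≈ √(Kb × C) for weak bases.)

[OH⁻] = √(Kb × C) = √(1.67e-05 × 0.17) = 1.6849e-03. pOH = 2.77, pH = 14 - pOH

pH = 11.23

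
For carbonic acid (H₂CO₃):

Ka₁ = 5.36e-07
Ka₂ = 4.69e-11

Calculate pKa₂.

pKa₂ = -log(Ka₂) = -log(4.69e-11) = 10.33.

pK_{a2} = 10.33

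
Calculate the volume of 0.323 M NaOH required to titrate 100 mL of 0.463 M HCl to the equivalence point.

At equivalence: moles acid = moles base. moles HCl = 0.463 × 100/1000 = 0.0463 mol. V_base = moles / 0.323 × 1000 = 143.3 mL.

V_{base} = 143.3 mL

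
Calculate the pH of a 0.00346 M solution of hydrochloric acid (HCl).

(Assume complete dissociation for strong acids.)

[H⁺] = 0.00346 M for strong acid. pH = -log[H⁺] = -log(0.00346)

pH = 2.46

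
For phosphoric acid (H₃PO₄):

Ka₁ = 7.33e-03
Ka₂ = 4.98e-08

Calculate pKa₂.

pKa₂ = -log(Ka₂) = -log(4.98e-08) = 7.30.

pK_{a2} = 7.30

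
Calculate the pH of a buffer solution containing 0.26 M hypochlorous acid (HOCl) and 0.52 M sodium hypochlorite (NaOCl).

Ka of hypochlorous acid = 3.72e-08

pKa = -log(3.72e-08) = 7.43. pH = pKa + log([A⁻]/[HA]) = 7.43 + log(0.52/0.26)

pH = 7.73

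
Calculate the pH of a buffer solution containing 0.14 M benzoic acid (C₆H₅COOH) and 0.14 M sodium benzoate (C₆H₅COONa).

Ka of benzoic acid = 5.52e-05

pKa = -log(5.52e-05) = 4.26. pH = pKa + log([A⁻]/[HA]) = 4.26 + log(0.14/0.14)

pH = 4.26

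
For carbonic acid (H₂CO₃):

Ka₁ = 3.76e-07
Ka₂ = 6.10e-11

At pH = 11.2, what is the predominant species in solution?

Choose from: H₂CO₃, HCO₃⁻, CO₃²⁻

pKa₁ = 6.42, pKa₂ = 10.21. For a polyprotic acid the predominant species crosses at each pKa: below pKa_n the protonated form dominates, above it the deprotonated form does. At pH = 11.2, the predominant species is CO₃²⁻.

CO₃²⁻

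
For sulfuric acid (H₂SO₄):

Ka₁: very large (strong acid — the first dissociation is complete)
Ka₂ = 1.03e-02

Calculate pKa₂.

pKa₂ = -log(Ka₂) = -log(1.03e-02) = 1.99.

pK_{a2} = 1.99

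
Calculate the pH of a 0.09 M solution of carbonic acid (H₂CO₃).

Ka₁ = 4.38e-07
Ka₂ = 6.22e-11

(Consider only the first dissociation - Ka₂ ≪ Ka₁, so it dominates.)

First dissociation dominates. From Ka₁ = [H⁺][HA⁻]/[H₂A], x² + Ka₁·x − Ka₁·C = 0 with C = 0.09 M and Ka₁ = 4.38e-07. Solving: [H⁺] = (−Ka₁ + √(Ka₁² + 4·Ka₁·C)) / 2 = 1.9833e-04 M. pH = -log(1.9833e-04) = 3.70.

pH = 3.70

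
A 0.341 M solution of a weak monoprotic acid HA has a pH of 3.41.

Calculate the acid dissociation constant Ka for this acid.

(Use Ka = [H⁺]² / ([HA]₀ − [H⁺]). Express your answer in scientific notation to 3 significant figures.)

[H⁺] = 10^(−pH) = 10^(−3.41) = 3.890e-04 M. For HA ⇌ H⁺ + A⁻, Ka = [H⁺][A⁻]/[HA] = [H⁺]² / ([HA]₀ − [H⁺]) = (3.890e-04)² / (0.341 − 3.890e-04) = 4.44e-07.

K_a = 4.44e-07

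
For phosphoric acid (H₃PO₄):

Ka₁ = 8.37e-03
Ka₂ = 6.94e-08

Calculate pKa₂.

pKa₂ = -log(Ka₂) = -log(6.94e-08) = 7.16.

pK_{a2} = 7.16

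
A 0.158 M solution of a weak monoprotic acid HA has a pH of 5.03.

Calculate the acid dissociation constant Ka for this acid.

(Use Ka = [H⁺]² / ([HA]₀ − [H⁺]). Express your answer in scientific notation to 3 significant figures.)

[H⁺] = 10^(−pH) = 10^(−5.03) = 9.333e-06 M. For HA ⇌ H⁺ + A⁻, Ka = [H⁺][A⁻]/[HA] = [H⁺]² / ([HA]₀ − [H⁺]) = (9.333e-06)² / (0.158 − 9.333e-06) = 5.51e-10.

K_a = 5.51e-10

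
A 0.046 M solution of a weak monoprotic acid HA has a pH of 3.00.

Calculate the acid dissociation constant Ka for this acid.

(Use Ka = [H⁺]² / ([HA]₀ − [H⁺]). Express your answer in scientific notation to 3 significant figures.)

[H⁺] = 10^(−pH) = 10^(−3.00) = 1.000e-03 M. For HA ⇌ H⁺ + A⁻, Ka = [H⁺][A⁻]/[HA] = [H⁺]² / ([HA]₀ − [H⁺]) = (1.000e-03)² / (0.046 − 1.000e-03) = 2.22e-05.

K_a = 2.22e-05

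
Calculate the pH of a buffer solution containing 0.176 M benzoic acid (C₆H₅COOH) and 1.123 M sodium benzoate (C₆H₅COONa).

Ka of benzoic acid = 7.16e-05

pKa = -log(7.16e-05) = 4.15. pH = pKa + log([A⁻]/[HA]) = 4.15 + log(1.123/0.176)

pH = 4.95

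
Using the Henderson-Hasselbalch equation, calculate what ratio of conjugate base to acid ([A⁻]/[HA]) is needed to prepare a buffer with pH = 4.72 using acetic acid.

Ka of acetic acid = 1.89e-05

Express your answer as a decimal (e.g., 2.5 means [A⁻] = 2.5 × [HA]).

pKa = -log(1.89e-05) = 4.7235. pH = pKa + log([A⁻]/[HA]), so log([A⁻]/[HA]) = pH − pKa = 4.72 − 4.7235 = -0.0035. [A⁻]/[HA] = 10^(-0.0035) = 0.992

[A⁻]/[HA] = 0.992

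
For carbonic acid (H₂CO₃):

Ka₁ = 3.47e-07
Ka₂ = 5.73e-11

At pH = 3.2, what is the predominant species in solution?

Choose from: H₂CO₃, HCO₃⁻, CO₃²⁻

pKa₁ = 6.46, pKa₂ = 10.24. For a polyprotic acid the predominant species crosses at each pKa: below pKa_n the protonated form dominates, above it the deprotonated form does. At pH = 3.2, the predominant species is H₂CO₃.

H₂CO₃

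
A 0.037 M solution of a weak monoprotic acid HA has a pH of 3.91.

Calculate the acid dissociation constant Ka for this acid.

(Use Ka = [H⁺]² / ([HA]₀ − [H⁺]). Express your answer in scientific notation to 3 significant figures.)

[H⁺] = 10^(−pH) = 10^(−3.91) = 1.230e-04 M. For HA ⇌ H⁺ + A⁻, Ka = [H⁺][A⁻]/[HA] = [H⁺]² / ([HA]₀ − [H⁺]) = (1.230e-04)² / (0.037 − 1.230e-04) = 4.10e-07.

K_a = 4.10e-07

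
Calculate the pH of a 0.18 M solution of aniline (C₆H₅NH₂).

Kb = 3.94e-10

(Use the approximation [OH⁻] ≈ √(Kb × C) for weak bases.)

[OH⁻] = √(Kb × C) = √(3.94e-10 × 0.18) = 8.4214e-06. pOH = 5.07, pH = 14 - pOH

pH = 8.93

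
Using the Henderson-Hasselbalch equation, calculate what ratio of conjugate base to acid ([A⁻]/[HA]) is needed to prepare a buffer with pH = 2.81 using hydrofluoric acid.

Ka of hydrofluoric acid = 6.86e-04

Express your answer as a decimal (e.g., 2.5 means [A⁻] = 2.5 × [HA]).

pKa = -log(6.86e-04) = 3.1637. pH = pKa + log([A⁻]/[HA]), so log([A⁻]/[HA]) = pH − pKa = 2.81 − 3.1637 = -0.3537. [A⁻]/[HA] = 10^(-0.3537) = 0.443

[A⁻]/[HA] = 0.443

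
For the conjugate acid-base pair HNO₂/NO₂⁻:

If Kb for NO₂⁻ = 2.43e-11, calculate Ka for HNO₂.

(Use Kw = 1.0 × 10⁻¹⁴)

For a conjugate pair Ka × Kb = Kw, so Ka = Kw/Kb = 1.0 × 10⁻¹⁴ / 2.43e-11 = 4.12e-04.

K_a = 4.12e-04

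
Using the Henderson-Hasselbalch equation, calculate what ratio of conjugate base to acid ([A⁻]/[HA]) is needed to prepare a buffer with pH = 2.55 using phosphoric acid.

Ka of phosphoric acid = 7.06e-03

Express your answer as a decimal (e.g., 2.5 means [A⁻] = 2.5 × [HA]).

pKa = -log(7.06e-03) = 2.1512. pH = pKa + log([A⁻]/[HA]), so log([A⁻]/[HA]) = pH − pKa = 2.55 − 2.1512 = 0.3988. [A⁻]/[HA] = 10^(0.3988) = 2.50

[A⁻]/[HA] = 2.50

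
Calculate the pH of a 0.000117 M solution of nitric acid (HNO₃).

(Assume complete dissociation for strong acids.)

[H⁺] = 0.000117 M for strong acid. pH = -log[H⁺] = -log(0.000117)

pH = 3.93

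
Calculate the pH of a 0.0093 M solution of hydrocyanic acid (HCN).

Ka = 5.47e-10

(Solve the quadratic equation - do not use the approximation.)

x² + Ka×x - Ka×C = 0. Using quadratic formula: [H⁺] = 2.2552e-06

pH = 5.65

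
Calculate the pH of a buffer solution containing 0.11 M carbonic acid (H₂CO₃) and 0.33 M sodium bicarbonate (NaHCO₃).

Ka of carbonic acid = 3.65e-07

pKa = -log(3.65e-07) = 6.44. pH = pKa + log([A⁻]/[HA]) = 6.44 + log(0.33/0.11)

pH = 6.91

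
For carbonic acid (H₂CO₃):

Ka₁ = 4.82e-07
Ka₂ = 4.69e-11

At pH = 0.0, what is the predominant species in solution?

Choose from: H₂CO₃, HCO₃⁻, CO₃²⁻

pKa₁ = 6.32, pKa₂ = 10.33. For a polyprotic acid the predominant species crosses at each pKa: below pKa_n the protonated form dominates, above it the deprotonated form does. At pH = 0.0, the predominant species is H₂CO₃.

H₂CO₃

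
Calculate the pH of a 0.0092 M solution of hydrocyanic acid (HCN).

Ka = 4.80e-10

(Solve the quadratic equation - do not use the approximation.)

x² + Ka×x - Ka×C = 0. Using quadratic formula: [H⁺] = 2.1012e-06

pH = 5.68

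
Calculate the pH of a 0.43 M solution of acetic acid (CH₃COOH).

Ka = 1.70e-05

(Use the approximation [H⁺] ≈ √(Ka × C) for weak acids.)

[H⁺] = √(Ka × C) = √(1.70e-05 × 0.43) = 2.7037e-03. pH = -log(2.7037e-03)

pH = 2.57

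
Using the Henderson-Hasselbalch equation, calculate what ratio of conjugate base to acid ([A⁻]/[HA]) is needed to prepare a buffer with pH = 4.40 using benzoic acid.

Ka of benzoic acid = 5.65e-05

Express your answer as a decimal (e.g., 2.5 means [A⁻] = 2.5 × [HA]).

pKa = -log(5.65e-05) = 4.2480. pH = pKa + log([A⁻]/[HA]), so log([A⁻]/[HA]) = pH − pKa = 4.40 − 4.2480 = 0.1520. [A⁻]/[HA] = 10^(0.1520) = 1.42

[A⁻]/[HA] = 1.42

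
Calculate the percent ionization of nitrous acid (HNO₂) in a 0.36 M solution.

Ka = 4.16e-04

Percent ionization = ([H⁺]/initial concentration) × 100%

Using Ka equilibrium: x² + Ka×x - Ka×C = 0. Solving: [H⁺] = 1.2031e-02. Percent = (1.2031e-02/0.36) × 100

Percent ionization = 3.34%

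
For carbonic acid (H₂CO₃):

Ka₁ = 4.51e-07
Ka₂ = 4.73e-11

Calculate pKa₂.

pKa₂ = -log(Ka₂) = -log(4.73e-11) = 10.33.

pK_{a2} = 10.33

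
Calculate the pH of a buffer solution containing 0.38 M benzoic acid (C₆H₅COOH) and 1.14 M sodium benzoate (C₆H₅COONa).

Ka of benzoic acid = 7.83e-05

pKa = -log(7.83e-05) = 4.11. pH = pKa + log([A⁻]/[HA]) = 4.11 + log(1.14/0.38)

pH = 4.58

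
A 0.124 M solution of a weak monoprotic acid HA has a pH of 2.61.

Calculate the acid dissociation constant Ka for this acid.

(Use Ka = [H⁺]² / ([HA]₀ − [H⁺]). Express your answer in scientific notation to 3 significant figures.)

[H⁺] = 10^(−pH) = 10^(−2.61) = 2.455e-03 M. For HA ⇌ H⁺ + A⁻, Ka = [H⁺][A⁻]/[HA] = [H⁺]² / ([HA]₀ − [H⁺]) = (2.455e-03)² / (0.124 − 2.455e-03) = 4.96e-05.

K_a = 4.96e-05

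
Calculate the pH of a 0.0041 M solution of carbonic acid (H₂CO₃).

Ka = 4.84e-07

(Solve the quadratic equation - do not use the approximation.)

x² + Ka×x - Ka×C = 0. Using quadratic formula: [H⁺] = 4.4305e-05

pH = 4.35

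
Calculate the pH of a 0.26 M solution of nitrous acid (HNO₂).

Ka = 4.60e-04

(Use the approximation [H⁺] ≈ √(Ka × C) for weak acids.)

[H⁺] = √(Ka × C) = √(4.60e-04 × 0.26) = 1.0936e-02. pH = -log(1.0936e-02)

pH = 1.96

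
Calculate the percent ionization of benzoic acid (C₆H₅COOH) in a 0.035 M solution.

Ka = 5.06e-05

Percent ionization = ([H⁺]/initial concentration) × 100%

Using Ka equilibrium: x² + Ka×x - Ka×C = 0. Solving: [H⁺] = 1.3057e-03. Percent = (1.3057e-03/0.035) × 100

Percent ionization = 3.73%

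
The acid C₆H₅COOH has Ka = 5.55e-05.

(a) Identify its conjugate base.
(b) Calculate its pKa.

(a) The conjugate base is formed by removing one H⁺ from C₆H₅COOH, giving C₆H₅COO⁻. (b) pKa = -log(Ka) = -log(5.55e-05) = 4.26.

Conjugate base: C₆H₅COO⁻; pK_a = 4.26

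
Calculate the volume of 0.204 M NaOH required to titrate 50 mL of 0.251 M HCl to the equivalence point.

At equivalence: moles acid = moles base. moles HCl = 0.251 × 50/1000 = 0.01255 mol. V_base = moles / 0.204 × 1000 = 61.5 mL.

V_{base} = 61.5 mL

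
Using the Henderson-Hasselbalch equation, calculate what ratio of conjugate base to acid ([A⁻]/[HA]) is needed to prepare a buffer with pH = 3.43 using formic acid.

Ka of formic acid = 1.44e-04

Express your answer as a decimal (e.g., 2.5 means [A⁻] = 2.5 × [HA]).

pKa = -log(1.44e-04) = 3.8416. pH = pKa + log([A⁻]/[HA]), so log([A⁻]/[HA]) = pH − pKa = 3.43 − 3.8416 = -0.4116. [A⁻]/[HA] = 10^(-0.4116) = 0.388

[A⁻]/[HA] = 0.388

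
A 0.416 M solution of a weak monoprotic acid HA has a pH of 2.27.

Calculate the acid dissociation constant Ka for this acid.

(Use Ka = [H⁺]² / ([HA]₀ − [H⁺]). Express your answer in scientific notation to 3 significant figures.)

[H⁺] = 10^(−pH) = 10^(−2.27) = 5.370e-03 M. For HA ⇌ H⁺ + A⁻, Ka = [H⁺][A⁻]/[HA] = [H⁺]² / ([HA]₀ − [H⁺]) = (5.370e-03)² / (0.416 − 5.370e-03) = 7.02e-05.

K_a = 7.02e-05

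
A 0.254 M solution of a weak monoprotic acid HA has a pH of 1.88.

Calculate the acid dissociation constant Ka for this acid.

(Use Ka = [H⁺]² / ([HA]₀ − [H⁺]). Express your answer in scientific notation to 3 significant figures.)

[H⁺] = 10^(−pH) = 10^(−1.88) = 1.318e-02 M. For HA ⇌ H⁺ + A⁻, Ka = [H⁺][A⁻]/[HA] = [H⁺]² / ([HA]₀ − [H⁺]) = (1.318e-02)² / (0.254 − 1.318e-02) = 7.22e-04.

K_a = 7.22e-04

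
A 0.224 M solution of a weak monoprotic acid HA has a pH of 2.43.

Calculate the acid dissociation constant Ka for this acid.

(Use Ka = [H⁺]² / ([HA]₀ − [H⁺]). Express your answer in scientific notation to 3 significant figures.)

[H⁺] = 10^(−pH) = 10^(−2.43) = 3.715e-03 M. For HA ⇌ H⁺ + A⁻, Ka = [H⁺][A⁻]/[HA] = [H⁺]² / ([HA]₀ − [H⁺]) = (3.715e-03)² / (0.224 − 3.715e-03) = 6.27e-05.

K_a = 6.27e-05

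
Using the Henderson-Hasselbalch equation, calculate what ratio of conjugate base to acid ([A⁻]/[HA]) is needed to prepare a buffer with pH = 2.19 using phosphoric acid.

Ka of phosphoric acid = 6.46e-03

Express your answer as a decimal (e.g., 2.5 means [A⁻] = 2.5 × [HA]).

pKa = -log(6.46e-03) = 2.1898. pH = pKa + log([A⁻]/[HA]), so log([A⁻]/[HA]) = pH − pKa = 2.19 − 2.1898 = 0.0002. [A⁻]/[HA] = 10^(0.0002) = 1.00

[A⁻]/[HA] = 1.00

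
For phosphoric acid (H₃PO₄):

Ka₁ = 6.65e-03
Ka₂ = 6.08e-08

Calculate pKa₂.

pKa₂ = -log(Ka₂) = -log(6.08e-08) = 7.22.

pK_{a2} = 7.22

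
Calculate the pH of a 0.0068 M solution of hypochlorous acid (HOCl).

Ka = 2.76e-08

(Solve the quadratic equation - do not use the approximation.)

x² + Ka×x - Ka×C = 0. Using quadratic formula: [H⁺] = 1.3686e-05

pH = 4.86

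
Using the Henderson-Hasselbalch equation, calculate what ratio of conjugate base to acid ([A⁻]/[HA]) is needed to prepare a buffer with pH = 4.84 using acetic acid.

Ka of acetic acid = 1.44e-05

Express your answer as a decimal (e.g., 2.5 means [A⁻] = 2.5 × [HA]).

pKa = -log(1.44e-05) = 4.8416. pH = pKa + log([A⁻]/[HA]), so log([A⁻]/[HA]) = pH − pKa = 4.84 − 4.8416 = -0.0016. [A⁻]/[HA] = 10^(-0.0016) = 0.996

[A⁻]/[HA] = 0.996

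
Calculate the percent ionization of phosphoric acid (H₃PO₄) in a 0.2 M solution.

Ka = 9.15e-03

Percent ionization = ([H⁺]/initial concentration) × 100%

Using Ka equilibrium: x² + Ka×x - Ka×C = 0. Solving: [H⁺] = 3.8447e-02. Percent = (3.8447e-02/0.2) × 100

Percent ionization = 19.2%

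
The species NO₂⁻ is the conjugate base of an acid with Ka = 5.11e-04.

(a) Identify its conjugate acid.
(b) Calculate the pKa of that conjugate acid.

(a) The conjugate acid is formed by adding one H⁺ to NO₂⁻, giving HNO₂. (b) pKa = -log(Ka) = -log(5.11e-04) = 3.29.

Conjugate acid: HNO₂; pK_a = 3.29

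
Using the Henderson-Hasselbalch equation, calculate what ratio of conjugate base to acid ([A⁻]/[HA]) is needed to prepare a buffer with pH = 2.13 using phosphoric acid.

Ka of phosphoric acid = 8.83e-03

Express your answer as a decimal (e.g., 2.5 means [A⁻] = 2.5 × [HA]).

pKa = -log(8.83e-03) = 2.0540. pH = pKa + log([A⁻]/[HA]), so log([A⁻]/[HA]) = pH − pKa = 2.13 − 2.0540 = 0.0760. [A⁻]/[HA] = 10^(0.0760) = 1.19

[A⁻]/[HA] = 1.19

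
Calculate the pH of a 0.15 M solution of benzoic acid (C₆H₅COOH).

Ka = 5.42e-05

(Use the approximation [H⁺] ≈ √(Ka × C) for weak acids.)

[H⁺] = √(Ka × C) = √(5.42e-05 × 0.15) = 2.8513e-03. pH = -log(2.8513e-03)

pH = 2.54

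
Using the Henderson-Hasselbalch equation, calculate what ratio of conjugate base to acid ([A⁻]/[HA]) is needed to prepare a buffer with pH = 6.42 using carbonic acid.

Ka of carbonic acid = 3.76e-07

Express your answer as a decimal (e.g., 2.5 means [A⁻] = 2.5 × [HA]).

pKa = -log(3.76e-07) = 6.4248. pH = pKa + log([A⁻]/[HA]), so log([A⁻]/[HA]) = pH − pKa = 6.42 − 6.4248 = -0.0048. [A⁻]/[HA] = 10^(-0.0048) = 0.989

[A⁻]/[HA] = 0.989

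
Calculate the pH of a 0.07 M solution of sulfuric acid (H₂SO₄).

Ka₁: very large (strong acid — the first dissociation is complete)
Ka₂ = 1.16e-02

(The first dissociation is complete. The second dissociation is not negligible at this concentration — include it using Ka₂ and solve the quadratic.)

First dissociation is complete: [H⁺]₀ = [HSO₄⁻]₀ = C = 0.07 M. Second dissociation HSO₄⁻ ⇌ H⁺ + SO₄²⁻: let x = [SO₄²⁻]. Ka₂ = (C + x)·x / (C − x) = 1.16e-02 → x² + (C + Ka₂)·x − Ka₂·C = 0 → x² + 0.08160·x − 8.120e-04 = 0. x = (−0.08160 + √(0.08160² + 4 × 8.120e-04)) / 2 = 8.9659e-03 M. [H⁺] = C + x = 0.07 + 8.9659e-03 = 7.8966e-02 M. pH = -log(7.8966e-02) = 1.10.

pH = 1.10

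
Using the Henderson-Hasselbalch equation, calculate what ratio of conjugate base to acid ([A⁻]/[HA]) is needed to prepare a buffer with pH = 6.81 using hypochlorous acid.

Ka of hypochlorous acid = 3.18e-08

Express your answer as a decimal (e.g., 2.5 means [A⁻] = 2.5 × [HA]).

pKa = -log(3.18e-08) = 7.4976. pH = pKa + log([A⁻]/[HA]), so log([A⁻]/[HA]) = pH − pKa = 6.81 − 7.4976 = -0.6876. [A⁻]/[HA] = 10^(-0.6876) = 0.205

[A⁻]/[HA] = 0.205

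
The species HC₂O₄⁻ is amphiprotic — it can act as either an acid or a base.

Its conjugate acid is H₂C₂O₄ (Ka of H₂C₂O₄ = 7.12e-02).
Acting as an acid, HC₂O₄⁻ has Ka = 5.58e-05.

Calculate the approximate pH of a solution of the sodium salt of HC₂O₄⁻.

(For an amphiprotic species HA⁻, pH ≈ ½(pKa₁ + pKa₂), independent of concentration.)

pKa₁ = -log(7.12e-02) = 1.15; pKa₂ = -log(5.58e-05) = 4.25. For an amphiprotic species, pH ≈ ½(pKa₁ + pKa₂) = ½(1.15 + 4.25) = 2.70.

pH = 2.70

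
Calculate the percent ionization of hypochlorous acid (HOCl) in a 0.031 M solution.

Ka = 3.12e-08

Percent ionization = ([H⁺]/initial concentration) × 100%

Using Ka equilibrium: x² + Ka×x - Ka×C = 0. Solving: [H⁺] = 3.1084e-05. Percent = (3.1084e-05/0.031) × 100

Percent ionization = 0.1%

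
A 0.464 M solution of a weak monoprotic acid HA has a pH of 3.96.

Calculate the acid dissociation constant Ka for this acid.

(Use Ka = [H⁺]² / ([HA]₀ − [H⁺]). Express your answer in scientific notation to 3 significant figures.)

[H⁺] = 10^(−pH) = 10^(−3.96) = 1.096e-04 M. For HA ⇌ H⁺ + A⁻, Ka = [H⁺][A⁻]/[HA] = [H⁺]² / ([HA]₀ − [H⁺]) = (1.096e-04)² / (0.464 − 1.096e-04) = 2.59e-08.

K_a = 2.59e-08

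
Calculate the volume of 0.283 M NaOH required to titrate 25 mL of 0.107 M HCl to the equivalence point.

At equivalence: moles acid = moles base. moles HCl = 0.107 × 25/1000 = 0.002675 mol. V_base = moles / 0.283 × 1000 = 9.5 mL.

V_{base} = 9.5 mL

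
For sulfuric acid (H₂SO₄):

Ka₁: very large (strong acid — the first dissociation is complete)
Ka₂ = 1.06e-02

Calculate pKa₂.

pKa₂ = -log(Ka₂) = -log(1.06e-02) = 1.97.

pK_{a2} = 1.97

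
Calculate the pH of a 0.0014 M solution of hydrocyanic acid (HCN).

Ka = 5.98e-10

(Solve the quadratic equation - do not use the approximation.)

x² + Ka×x - Ka×C = 0. Using quadratic formula: [H⁺] = 9.1469e-07

pH = 6.04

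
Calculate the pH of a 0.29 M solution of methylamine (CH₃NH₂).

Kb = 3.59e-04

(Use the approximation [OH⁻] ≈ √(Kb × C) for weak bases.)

[OH⁻] = √(Kb × C) = √(3.59e-04 × 0.29) = 1.0203e-02. pOH = 1.99, pH = 14 - pOH

pH = 12.01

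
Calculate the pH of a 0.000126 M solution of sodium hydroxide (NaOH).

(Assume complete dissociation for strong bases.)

[OH⁻] = 0.000126 M for strong base. pOH = -log[OH⁻] = 3.90, pH = 14 - pOH

pH = 10.10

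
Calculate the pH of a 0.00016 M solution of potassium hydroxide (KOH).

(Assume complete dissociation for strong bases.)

[OH⁻] = 0.00016 M for strong base. pOH = -log[OH⁻] = 3.80, pH = 14 - pOH

pH = 10.20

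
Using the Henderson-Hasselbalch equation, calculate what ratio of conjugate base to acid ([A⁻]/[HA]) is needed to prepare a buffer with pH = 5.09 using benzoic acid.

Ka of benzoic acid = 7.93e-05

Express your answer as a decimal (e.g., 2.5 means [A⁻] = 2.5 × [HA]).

pKa = -log(7.93e-05) = 4.1007. pH = pKa + log([A⁻]/[HA]), so log([A⁻]/[HA]) = pH − pKa = 5.09 − 4.1007 = 0.9893. [A⁻]/[HA] = 10^(0.9893) = 9.76

[A⁻]/[HA] = 9.76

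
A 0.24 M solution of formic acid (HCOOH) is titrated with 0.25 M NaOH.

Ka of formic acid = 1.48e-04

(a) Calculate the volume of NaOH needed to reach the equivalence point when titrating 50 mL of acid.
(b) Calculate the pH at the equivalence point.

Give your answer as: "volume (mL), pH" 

moles acid = 0.24 × 50/1000 = 0.012 mol; V_base = moles/0.25 × 1000 = 48.0 mL. At equivalence only the conjugate base is present: [A⁻] = 0.012/0.098 = 1.2245e-01 M. Kb = Kw/Ka = 6.76e-11; [OH⁻] = √(Kb × [A⁻]) = 2.8764e-06; pOH = 5.54; pH = 14 - pOH = 8.46.

V = 48.0 mL, pH = 8.46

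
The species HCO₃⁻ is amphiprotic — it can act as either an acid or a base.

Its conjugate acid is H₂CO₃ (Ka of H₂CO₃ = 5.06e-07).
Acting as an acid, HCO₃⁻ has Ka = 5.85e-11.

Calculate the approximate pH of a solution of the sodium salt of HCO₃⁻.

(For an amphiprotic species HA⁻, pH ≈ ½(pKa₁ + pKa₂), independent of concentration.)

pKa₁ = -log(5.06e-07) = 6.30; pKa₂ = -log(5.85e-11) = 10.23. For an amphiprotic species, pH ≈ ½(pKa₁ + pKa₂) = ½(6.30 + 10.23) = 8.26.

pH = 8.26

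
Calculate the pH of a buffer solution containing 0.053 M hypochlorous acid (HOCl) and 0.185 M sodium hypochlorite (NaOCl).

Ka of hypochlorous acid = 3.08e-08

pKa = -log(3.08e-08) = 7.51. pH = pKa + log([A⁻]/[HA]) = 7.51 + log(0.185/0.053)

pH = 8.05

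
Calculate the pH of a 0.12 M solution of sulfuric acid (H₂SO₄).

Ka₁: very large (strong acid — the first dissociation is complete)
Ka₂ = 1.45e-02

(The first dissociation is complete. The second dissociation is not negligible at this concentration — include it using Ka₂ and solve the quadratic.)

First dissociation is complete: [H⁺]₀ = [HSO₄⁻]₀ = C = 0.12 M. Second dissociation HSO₄⁻ ⇌ H⁺ + SO₄²⁻: let x = [SO₄²⁻]. Ka₂ = (C + x)·x / (C − x) = 1.45e-02 → x² + (C + Ka₂)·x − Ka₂·C = 0 → x² + 0.13450·x − 1.740e-03 = 0. x = (−0.13450 + √(0.13450² + 4 × 1.740e-03)) / 2 = 1.1886e-02 M. [H⁺] = C + x = 0.12 + 1.1886e-02 = 1.3189e-01 M. pH = -log(1.3189e-01) = 0.88.

pH = 0.88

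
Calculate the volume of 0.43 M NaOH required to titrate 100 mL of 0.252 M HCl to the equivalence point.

At equivalence: moles acid = moles base. moles HCl = 0.252 × 100/1000 = 0.0252 mol. V_base = moles / 0.43 × 1000 = 58.6 mL.

V_{base} = 58.6 mL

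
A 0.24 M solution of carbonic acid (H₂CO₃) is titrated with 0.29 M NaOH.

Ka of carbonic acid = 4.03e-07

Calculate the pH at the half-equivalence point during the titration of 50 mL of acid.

At half-equivalence [HA] = [A⁻], so Henderson-Hasselbalch gives pH = pKa = -log(4.03e-07) = 6.39.

pH = pKa = 6.39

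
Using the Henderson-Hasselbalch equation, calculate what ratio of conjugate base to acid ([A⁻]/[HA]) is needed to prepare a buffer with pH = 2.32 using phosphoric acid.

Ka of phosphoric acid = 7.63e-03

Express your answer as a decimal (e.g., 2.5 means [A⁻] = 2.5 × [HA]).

pKa = -log(7.63e-03) = 2.1175. pH = pKa + log([A⁻]/[HA]), so log([A⁻]/[HA]) = pH − pKa = 2.32 − 2.1175 = 0.2025. [A⁻]/[HA] = 10^(0.2025) = 1.59

[A⁻]/[HA] = 1.59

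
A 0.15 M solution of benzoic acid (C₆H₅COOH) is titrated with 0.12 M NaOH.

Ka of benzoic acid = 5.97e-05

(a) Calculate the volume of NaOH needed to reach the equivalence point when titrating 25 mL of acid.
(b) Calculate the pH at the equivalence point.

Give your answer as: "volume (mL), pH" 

moles acid = 0.15 × 25/1000 = 0.00375 mol; V_base = moles/0.12 × 1000 = 31.2 mL. At equivalence only the conjugate base is present: [A⁻] = 0.00375/0.056 = 6.6667e-02 M. Kb = Kw/Ka = 1.68e-10; [OH⁻] = √(Kb × [A⁻]) = 3.3417e-06; pOH = 5.48; pH = 14 - pOH = 8.52.

V = 31.2 mL, pH = 8.52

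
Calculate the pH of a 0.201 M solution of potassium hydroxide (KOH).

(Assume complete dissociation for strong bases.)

[OH⁻] = 0.201 M for strong base. pOH = -log[OH⁻] = 0.70, pH = 14 - pOH

pH = 13.30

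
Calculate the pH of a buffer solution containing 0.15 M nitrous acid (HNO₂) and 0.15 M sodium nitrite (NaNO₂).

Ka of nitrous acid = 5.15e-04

pKa = -log(5.15e-04) = 3.29. pH = pKa + log([A⁻]/[HA]) = 3.29 + log(0.15/0.15)

pH = 3.29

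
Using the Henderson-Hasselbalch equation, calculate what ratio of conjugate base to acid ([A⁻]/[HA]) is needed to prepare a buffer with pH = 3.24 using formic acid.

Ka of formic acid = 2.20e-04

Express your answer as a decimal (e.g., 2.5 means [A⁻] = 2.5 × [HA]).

pKa = -log(2.20e-04) = 3.6576. pH = pKa + log([A⁻]/[HA]), so log([A⁻]/[HA]) = pH − pKa = 3.24 − 3.6576 = -0.4176. [A⁻]/[HA] = 10^(-0.4176) = 0.382

[A⁻]/[HA] = 0.382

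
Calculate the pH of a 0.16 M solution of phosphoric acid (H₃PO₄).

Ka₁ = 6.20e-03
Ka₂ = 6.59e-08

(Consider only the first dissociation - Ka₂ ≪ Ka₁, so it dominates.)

First dissociation dominates. From Ka₁ = [H⁺][HA⁻]/[H₂A], x² + Ka₁·x − Ka₁·C = 0 with C = 0.16 M and Ka₁ = 6.20e-03. Solving: [H⁺] = (−Ka₁ + √(Ka₁² + 4·Ka₁·C)) / 2 = 2.8548e-02 M. pH = -log(2.8548e-02) = 1.54.

pH = 1.54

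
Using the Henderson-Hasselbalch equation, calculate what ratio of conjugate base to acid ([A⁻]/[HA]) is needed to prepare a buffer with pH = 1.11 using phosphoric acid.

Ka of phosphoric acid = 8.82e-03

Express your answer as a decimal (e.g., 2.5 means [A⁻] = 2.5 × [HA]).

pKa = -log(8.82e-03) = 2.0545. pH = pKa + log([A⁻]/[HA]), so log([A⁻]/[HA]) = pH − pKa = 1.11 − 2.0545 = -0.9445. [A⁻]/[HA] = 10^(-0.9445) = 0.114

[A⁻]/[HA] = 0.114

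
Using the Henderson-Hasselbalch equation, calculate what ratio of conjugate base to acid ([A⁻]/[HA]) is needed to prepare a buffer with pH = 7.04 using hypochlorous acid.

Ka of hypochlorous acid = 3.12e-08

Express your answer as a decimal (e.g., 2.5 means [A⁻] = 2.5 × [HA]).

pKa = -log(3.12e-08) = 7.5058. pH = pKa + log([A⁻]/[HA]), so log([A⁻]/[HA]) = pH − pKa = 7.04 − 7.5058 = -0.4658. [A⁻]/[HA] = 10^(-0.4658) = 0.342

[A⁻]/[HA] = 0.342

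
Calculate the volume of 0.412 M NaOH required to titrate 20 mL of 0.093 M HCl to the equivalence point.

At equivalence: moles acid = moles base. moles HCl = 0.093 × 20/1000 = 0.00186 mol. V_base = moles / 0.412 × 1000 = 4.5 mL.

V_{base} = 4.5 mL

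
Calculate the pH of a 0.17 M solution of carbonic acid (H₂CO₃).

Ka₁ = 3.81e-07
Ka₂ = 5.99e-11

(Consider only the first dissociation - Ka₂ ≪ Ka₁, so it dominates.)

First dissociation dominates. From Ka₁ = [H⁺][HA⁻]/[H₂A], x² + Ka₁·x − Ka₁·C = 0 with C = 0.17 M and Ka₁ = 3.81e-07. Solving: [H⁺] = (−Ka₁ + √(Ka₁² + 4·Ka₁·C)) / 2 = 2.5431e-04 M. pH = -log(2.5431e-04) = 3.59.

pH = 3.59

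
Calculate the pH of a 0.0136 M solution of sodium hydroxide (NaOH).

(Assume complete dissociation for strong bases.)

[OH⁻] = 0.0136 M for strong base. pOH = -log[OH⁻] = 1.87, pH = 14 - pOH

pH = 12.13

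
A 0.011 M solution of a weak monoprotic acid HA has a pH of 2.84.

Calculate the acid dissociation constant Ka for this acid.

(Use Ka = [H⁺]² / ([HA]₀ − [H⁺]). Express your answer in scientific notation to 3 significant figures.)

[H⁺] = 10^(−pH) = 10^(−2.84) = 1.445e-03 M. For HA ⇌ H⁺ + A⁻, Ka = [H⁺][A⁻]/[HA] = [H⁺]² / ([HA]₀ − [H⁺]) = (1.445e-03)² / (0.011 − 1.445e-03) = 2.19e-04.

K_a = 2.19e-04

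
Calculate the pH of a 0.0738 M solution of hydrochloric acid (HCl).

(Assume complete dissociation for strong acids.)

[H⁺] = 0.0738 M for strong acid. pH = -log[H⁺] = -log(0.0738)

pH = 1.13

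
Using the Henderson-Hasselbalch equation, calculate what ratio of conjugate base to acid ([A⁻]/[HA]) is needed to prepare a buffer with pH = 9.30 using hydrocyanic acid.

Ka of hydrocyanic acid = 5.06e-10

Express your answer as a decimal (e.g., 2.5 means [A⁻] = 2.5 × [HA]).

pKa = -log(5.06e-10) = 9.2958. pH = pKa + log([A⁻]/[HA]), so log([A⁻]/[HA]) = pH − pKa = 9.30 − 9.2958 = 0.0042. [A⁻]/[HA] = 10^(0.0042) = 1.01

[A⁻]/[HA] = 1.01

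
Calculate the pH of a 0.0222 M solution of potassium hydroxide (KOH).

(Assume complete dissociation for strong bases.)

[OH⁻] = 0.0222 M for strong base. pOH = -log[OH⁻] = 1.65, pH = 14 - pOH

pH = 12.35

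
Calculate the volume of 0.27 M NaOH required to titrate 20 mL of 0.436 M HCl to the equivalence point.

At equivalence: moles acid = moles base. moles HCl = 0.436 × 20/1000 = 0.00872 mol. V_base = moles / 0.27 × 1000 = 32.3 mL.

V_{base} = 32.3 mL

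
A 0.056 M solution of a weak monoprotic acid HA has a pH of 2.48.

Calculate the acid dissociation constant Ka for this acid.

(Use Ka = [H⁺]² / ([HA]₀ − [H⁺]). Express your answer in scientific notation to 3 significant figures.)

[H⁺] = 10^(−pH) = 10^(−2.48) = 3.311e-03 M. For HA ⇌ H⁺ + A⁻, Ka = [H⁺][A⁻]/[HA] = [H⁺]² / ([HA]₀ − [H⁺]) = (3.311e-03)² / (0.056 − 3.311e-03) = 2.08e-04.

K_a = 2.08e-04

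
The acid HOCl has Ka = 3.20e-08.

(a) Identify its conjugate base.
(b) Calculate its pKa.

(a) The conjugate base is formed by removing one H⁺ from HOCl, giving OCl⁻. (b) pKa = -log(Ka) = -log(3.20e-08) = 7.49.

Conjugate base: OCl⁻; pK_a = 7.49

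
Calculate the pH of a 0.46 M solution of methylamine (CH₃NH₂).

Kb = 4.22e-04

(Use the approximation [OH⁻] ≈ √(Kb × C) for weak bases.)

[OH⁻] = √(Kb × C) = √(4.22e-04 × 0.46) = 1.3933e-02. pOH = 1.86, pH = 14 - pOH

pH = 12.14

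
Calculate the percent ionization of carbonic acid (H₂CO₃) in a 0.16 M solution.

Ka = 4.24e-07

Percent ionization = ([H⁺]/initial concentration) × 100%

Using Ka equilibrium: x² + Ka×x - Ka×C = 0. Solving: [H⁺] = 2.6025e-04. Percent = (2.6025e-04/0.16) × 100

Percent ionization = 0.163%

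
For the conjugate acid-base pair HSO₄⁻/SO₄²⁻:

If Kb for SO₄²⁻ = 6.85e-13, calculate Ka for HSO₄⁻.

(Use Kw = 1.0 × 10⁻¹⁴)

For a conjugate pair Ka × Kb = Kw, so Ka = Kw/Kb = 1.0 × 10⁻¹⁴ / 6.85e-13 = 1.46e-02.

K_a = 1.46e-02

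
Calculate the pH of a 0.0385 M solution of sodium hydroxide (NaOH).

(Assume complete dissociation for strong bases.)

[OH⁻] = 0.0385 M for strong base. pOH = -log[OH⁻] = 1.41, pH = 14 - pOH

pH = 12.59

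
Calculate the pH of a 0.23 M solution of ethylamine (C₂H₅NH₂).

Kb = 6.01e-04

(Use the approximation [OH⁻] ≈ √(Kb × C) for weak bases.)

[OH⁻] = √(Kb × C) = √(6.01e-04 × 0.23) = 1.1757e-02. pOH = 1.93, pH = 14 - pOH

pH = 12.07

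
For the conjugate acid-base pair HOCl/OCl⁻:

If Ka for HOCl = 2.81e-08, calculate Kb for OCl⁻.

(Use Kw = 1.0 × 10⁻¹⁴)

For a conjugate pair Ka × Kb = Kw, so Kb = Kw/Ka = 1.0 × 10⁻¹⁴ / 2.81e-08 = 3.56e-07.

K_b = 3.56e-07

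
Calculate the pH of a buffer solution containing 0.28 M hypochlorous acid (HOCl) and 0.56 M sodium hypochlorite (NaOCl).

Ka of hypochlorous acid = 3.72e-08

pKa = -log(3.72e-08) = 7.43. pH = pKa + log([A⁻]/[HA]) = 7.43 + log(0.56/0.28)

pH = 7.73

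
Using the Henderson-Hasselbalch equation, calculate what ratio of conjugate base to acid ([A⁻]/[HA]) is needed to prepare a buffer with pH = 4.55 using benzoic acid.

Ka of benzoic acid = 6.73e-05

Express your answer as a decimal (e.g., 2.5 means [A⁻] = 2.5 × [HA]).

pKa = -log(6.73e-05) = 4.1720. pH = pKa + log([A⁻]/[HA]), so log([A⁻]/[HA]) = pH − pKa = 4.55 − 4.1720 = 0.3780. [A⁻]/[HA] = 10^(0.3780) = 2.39

[A⁻]/[HA] = 2.39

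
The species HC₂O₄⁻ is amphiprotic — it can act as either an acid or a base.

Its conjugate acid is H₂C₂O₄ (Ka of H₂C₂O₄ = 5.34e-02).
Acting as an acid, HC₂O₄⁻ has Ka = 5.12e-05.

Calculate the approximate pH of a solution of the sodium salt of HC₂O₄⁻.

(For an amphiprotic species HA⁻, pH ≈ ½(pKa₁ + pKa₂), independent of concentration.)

pKa₁ = -log(5.34e-02) = 1.27; pKa₂ = -log(5.12e-05) = 4.29. For an amphiprotic species, pH ≈ ½(pKa₁ + pKa₂) = ½(1.27 + 4.29) = 2.78.

pH = 2.78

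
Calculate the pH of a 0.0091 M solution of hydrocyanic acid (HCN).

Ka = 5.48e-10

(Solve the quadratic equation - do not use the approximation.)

x² + Ka×x - Ka×C = 0. Using quadratic formula: [H⁺] = 2.2328e-06

pH = 5.65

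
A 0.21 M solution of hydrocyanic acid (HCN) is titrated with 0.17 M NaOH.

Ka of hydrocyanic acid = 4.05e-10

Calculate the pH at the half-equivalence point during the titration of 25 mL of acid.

At half-equivalence [HA] = [A⁻], so Henderson-Hasselbalch gives pH = pKa = -log(4.05e-10) = 9.39.

pH = pKa = 9.39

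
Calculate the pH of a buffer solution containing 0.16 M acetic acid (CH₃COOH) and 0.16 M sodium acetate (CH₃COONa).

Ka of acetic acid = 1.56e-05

pKa = -log(1.56e-05) = 4.81. pH = pKa + log([A⁻]/[HA]) = 4.81 + log(0.16/0.16)

pH = 4.81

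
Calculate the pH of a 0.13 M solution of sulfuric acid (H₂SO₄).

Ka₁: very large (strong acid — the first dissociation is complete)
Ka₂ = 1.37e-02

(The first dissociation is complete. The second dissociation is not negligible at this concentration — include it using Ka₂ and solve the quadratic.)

First dissociation is complete: [H⁺]₀ = [HSO₄⁻]₀ = C = 0.13 M. Second dissociation HSO₄⁻ ⇌ H⁺ + SO₄²⁻: let x = [SO₄²⁻]. Ka₂ = (C + x)·x / (C − x) = 1.37e-02 → x² + (C + Ka₂)·x − Ka₂·C = 0 → x² + 0.14370·x − 1.781e-03 = 0. x = (−0.14370 + √(0.14370² + 4 × 1.781e-03)) / 2 = 1.1477e-02 M. [H⁺] = C + x = 0.13 + 1.1477e-02 = 1.4148e-01 M. pH = -log(1.4148e-01) = 0.85.

pH = 0.85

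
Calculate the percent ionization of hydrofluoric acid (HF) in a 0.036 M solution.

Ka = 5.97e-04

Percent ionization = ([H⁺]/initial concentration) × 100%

Using Ka equilibrium: x² + Ka×x - Ka×C = 0. Solving: [H⁺] = 4.3470e-03. Percent = (4.3470e-03/0.036) × 100

Percent ionization = 12.1%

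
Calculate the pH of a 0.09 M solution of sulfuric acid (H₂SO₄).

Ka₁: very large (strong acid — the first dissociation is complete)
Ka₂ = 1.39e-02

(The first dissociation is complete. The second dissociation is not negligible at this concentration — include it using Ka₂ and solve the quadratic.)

First dissociation is complete: [H⁺]₀ = [HSO₄⁻]₀ = C = 0.09 M. Second dissociation HSO₄⁻ ⇌ H⁺ + SO₄²⁻: let x = [SO₄²⁻]. Ka₂ = (C + x)·x / (C − x) = 1.39e-02 → x² + (C + Ka₂)·x − Ka₂·C = 0 → x² + 0.10390·x − 1.251e-03 = 0. x = (−0.10390 + √(0.10390² + 4 × 1.251e-03)) / 2 = 1.0897e-02 M. [H⁺] = C + x = 0.09 + 1.0897e-02 = 1.0090e-01 M. pH = -log(1.0090e-01) = 1.00.

pH = 1.00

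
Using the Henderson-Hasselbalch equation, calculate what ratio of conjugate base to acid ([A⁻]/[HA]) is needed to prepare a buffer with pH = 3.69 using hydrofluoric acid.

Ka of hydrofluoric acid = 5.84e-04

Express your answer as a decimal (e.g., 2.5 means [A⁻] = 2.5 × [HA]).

pKa = -log(5.84e-04) = 3.2336. pH = pKa + log([A⁻]/[HA]), so log([A⁻]/[HA]) = pH − pKa = 3.69 − 3.2336 = 0.4564. [A⁻]/[HA] = 10^(0.4564) = 2.86

[A⁻]/[HA] = 2.86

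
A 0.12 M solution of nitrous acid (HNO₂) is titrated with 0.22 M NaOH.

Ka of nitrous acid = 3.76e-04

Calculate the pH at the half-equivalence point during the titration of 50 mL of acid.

At half-equivalence [HA] = [A⁻], so Henderson-Hasselbalch gives pH = pKa = -log(3.76e-04) = 3.42.

pH = pKa = 3.42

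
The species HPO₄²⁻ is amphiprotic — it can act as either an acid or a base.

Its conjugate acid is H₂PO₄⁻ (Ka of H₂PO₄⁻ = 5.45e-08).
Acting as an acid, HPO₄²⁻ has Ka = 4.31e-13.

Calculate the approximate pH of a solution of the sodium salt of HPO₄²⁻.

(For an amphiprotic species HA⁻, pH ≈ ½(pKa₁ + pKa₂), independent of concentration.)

pKa₁ = -log(5.45e-08) = 7.26; pKa₂ = -log(4.31e-13) = 12.37. For an amphiprotic species, pH ≈ ½(pKa₁ + pKa₂) = ½(7.26 + 12.37) = 9.81.

pH = 9.81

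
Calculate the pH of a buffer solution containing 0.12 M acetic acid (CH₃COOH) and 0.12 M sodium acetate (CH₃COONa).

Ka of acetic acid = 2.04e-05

pKa = -log(2.04e-05) = 4.69. pH = pKa + log([A⁻]/[HA]) = 4.69 + log(0.12/0.12)

pH = 4.69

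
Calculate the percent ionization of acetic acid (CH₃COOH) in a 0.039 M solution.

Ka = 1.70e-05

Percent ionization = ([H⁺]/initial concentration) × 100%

Using Ka equilibrium: x² + Ka×x - Ka×C = 0. Solving: [H⁺] = 8.0579e-04. Percent = (8.0579e-04/0.039) × 100

Percent ionization = 2.07%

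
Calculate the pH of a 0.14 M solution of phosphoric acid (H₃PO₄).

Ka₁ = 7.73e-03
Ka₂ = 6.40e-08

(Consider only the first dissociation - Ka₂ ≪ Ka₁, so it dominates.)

First dissociation dominates. From Ka₁ = [H⁺][HA⁻]/[H₂A], x² + Ka₁·x − Ka₁·C = 0 with C = 0.14 M and Ka₁ = 7.73e-03. Solving: [H⁺] = (−Ka₁ + √(Ka₁² + 4·Ka₁·C)) / 2 = 2.9258e-02 M. pH = -log(2.9258e-02) = 1.53.

pH = 1.53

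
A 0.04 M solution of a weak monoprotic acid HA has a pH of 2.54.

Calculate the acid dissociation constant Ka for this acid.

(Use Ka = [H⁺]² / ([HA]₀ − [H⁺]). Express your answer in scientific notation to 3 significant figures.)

[H⁺] = 10^(−pH) = 10^(−2.54) = 2.884e-03 M. For HA ⇌ H⁺ + A⁻, Ka = [H⁺][A⁻]/[HA] = [H⁺]² / ([HA]₀ − [H⁺]) = (2.884e-03)² / (0.04 − 2.884e-03) = 2.24e-04.

K_a = 2.24e-04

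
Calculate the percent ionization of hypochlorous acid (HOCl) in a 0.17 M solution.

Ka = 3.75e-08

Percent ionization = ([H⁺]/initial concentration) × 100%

Using Ka equilibrium: x² + Ka×x - Ka×C = 0. Solving: [H⁺] = 7.9825e-05. Percent = (7.9825e-05/0.17) × 100

Percent ionization = 0.047%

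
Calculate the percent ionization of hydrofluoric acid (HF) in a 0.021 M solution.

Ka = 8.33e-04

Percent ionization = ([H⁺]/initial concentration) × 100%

Using Ka equilibrium: x² + Ka×x - Ka×C = 0. Solving: [H⁺] = 3.7867e-03. Percent = (3.7867e-03/0.021) × 100

Percent ionization = 18%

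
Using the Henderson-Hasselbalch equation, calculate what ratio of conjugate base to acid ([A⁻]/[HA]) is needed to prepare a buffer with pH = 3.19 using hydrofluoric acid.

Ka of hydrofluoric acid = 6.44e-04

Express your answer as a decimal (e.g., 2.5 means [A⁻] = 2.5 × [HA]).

pKa = -log(6.44e-04) = 3.1911. pH = pKa + log([A⁻]/[HA]), so log([A⁻]/[HA]) = pH − pKa = 3.19 − 3.1911 = -0.0011. [A⁻]/[HA] = 10^(-0.0011) = 0.997

[A⁻]/[HA] = 0.997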